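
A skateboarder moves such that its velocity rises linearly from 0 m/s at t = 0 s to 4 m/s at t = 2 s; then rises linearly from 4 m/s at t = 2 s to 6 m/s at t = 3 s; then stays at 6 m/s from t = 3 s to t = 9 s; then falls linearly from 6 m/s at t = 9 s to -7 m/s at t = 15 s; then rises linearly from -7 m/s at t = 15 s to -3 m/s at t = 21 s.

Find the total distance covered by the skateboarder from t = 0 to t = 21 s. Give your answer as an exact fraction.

Total distance travelled is ∫|v| dt — sum the magnitudes of each area piece.
0–2 s: |½(0 + 4)(2)| = 4 m
2–3 s: |½(4 + 6)(1)| = 5 m
3–9 s: |6| × 6 = 36 m
9–15 s: v = 0 at t = 153/13 s; triangle areas 108/13 + 147/13 = 255/13 m
15–21 s: |½(-7 + -3)(6)| = 30 m
Total distance = 1230/13 m

1230/13 m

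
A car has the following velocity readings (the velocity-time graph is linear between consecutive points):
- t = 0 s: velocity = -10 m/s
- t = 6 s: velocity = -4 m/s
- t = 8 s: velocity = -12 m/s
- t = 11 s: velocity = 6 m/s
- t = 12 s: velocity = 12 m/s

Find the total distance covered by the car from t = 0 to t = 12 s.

Distance (not displacement) is the total path length: add the absolute areas under v-t.
0–6 s: |½(-10 + -4)(6)| = 42 m
6–8 s: |½(-4 + -12)(2)| = 16 m
8–11 s: v = 0 at t = 10 s; triangle areas 12 + 3 = 15 m
11–12 s: |½(6 + 12)(1)| = 9 m
Total distance = 82 m

82 m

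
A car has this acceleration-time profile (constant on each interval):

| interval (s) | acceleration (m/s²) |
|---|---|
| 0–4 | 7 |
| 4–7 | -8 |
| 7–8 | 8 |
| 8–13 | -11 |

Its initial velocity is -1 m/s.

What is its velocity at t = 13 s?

Δv equals the area under the a-t graph; then v = v₀ + Δv.
0–4 s: 7 × 4 = 28 m/s
4–7 s: -8 × 3 = -24 m/s
7–8 s: 8 × 1 = 8 m/s
8–13 s: -11 × 5 = -55 m/s
Δv = -43 m/s, so v(13) = -1 + (-43) = -44 m/s.

-44 m/s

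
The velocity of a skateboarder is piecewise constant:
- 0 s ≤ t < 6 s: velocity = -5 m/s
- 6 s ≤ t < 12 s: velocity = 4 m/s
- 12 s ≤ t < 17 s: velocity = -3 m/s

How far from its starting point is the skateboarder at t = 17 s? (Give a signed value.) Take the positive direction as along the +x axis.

Displacement is the signed area under the v-t curve.
0–6 s: -5 × 6 = -30 m
6–12 s: 4 × 6 = 24 m
12–17 s: -3 × 5 = -15 m
Net displacement = -21 m

-21 m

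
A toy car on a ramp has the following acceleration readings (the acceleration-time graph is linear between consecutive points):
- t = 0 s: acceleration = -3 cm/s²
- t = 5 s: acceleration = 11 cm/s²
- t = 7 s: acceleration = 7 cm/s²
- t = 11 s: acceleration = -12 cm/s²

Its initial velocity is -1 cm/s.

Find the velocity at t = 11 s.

27 cm/s

Δv equals the area under the a-t graph; then v = v₀ + Δv.
0–5 s: ½(-3 + 11)(5) = 20 cm/s
5–7 s: ½(11 + 7)(2) = 18 cm/s
7–11 s: ½(7 + -12)(4) = -10 cm/s
Δv = 28 cm/s, so v(11) = -1 + (28) = 27 cm/s.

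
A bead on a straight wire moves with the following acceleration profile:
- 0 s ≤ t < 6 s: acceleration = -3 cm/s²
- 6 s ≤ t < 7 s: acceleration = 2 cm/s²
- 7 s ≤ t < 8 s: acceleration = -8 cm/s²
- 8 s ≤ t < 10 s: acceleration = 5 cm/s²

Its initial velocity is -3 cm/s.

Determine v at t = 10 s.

Δv equals the area under the a-t graph; then v = v₀ + Δv.
0–6 s: -3 × 6 = -18 cm/s
6–7 s: 2 × 1 = 2 cm/s
7–8 s: -8 × 1 = -8 cm/s
8–10 s: 5 × 2 = 10 cm/s
Δv = -14 cm/s, so v(10) = -3 + (-14) = -17 cm/s.

-17 cm/s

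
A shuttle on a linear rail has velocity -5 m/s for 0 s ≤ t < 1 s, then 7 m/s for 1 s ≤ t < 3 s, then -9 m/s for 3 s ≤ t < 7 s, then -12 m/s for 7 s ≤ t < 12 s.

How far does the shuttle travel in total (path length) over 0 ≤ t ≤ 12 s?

115 m

Total distance travelled is ∫|v| dt — sum the magnitudes of each area piece.
0–1 s: |-5| × 1 = 5 m
1–3 s: |7| × 2 = 14 m
3–7 s: |-9| × 4 = 36 m
7–12 s: |-12| × 5 = 60 m
Total distance = 115 m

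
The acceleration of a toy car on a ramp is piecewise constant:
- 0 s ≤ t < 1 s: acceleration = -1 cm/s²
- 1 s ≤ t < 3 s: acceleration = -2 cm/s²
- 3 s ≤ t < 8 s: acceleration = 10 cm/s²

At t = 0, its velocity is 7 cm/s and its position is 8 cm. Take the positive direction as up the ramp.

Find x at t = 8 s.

On each constant-a segment, Δv = aΔt and Δx = v₀Δt + ½aΔt²; chain segment to segment.
0–1 s: v starts 7 cm/s; Δx = 7·1 + ½·-1·1² = 6.5 cm; v ends 6 cm/s.
1–3 s: v starts 6 cm/s; Δx = 6·2 + ½·-2·2² = 8 cm; v ends 2 cm/s.
3–8 s: v starts 2 cm/s; Δx = 2·5 + ½·10·5² = 135 cm; v ends 52 cm/s.
x(8) = 8 + Σ Δx = 157.5 cm.

157.5 cm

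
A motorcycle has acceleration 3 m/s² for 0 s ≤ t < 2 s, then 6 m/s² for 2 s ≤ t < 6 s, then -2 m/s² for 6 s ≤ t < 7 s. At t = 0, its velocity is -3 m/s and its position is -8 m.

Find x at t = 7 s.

On each constant-a segment, Δv = aΔt and Δx = v₀Δt + ½aΔt²; chain segment to segment.
0–2 s: v starts -3 m/s; Δx = -3·2 + ½·3·2² = 0 m; v ends 3 m/s.
2–6 s: v starts 3 m/s; Δx = 3·4 + ½·6·4² = 60 m; v ends 27 m/s.
6–7 s: v starts 27 m/s; Δx = 27·1 + ½·-2·1² = 26 m; v ends 25 m/s.
x(7) = -8 + Σ Δx = 78 m.

78 m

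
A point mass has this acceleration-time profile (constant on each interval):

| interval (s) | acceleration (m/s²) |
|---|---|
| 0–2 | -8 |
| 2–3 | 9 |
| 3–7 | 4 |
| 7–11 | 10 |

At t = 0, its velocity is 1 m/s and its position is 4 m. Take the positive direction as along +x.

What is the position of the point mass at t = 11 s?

On each constant-a segment, Δv = aΔt and Δx = v₀Δt + ½aΔt²; chain segment to segment.
0–2 s: v starts 1 m/s; Δx = 1·2 + ½·-8·2² = -14 m; v ends -15 m/s.
2–3 s: v starts -15 m/s; Δx = -15·1 + ½·9·1² = -10.5 m; v ends -6 m/s.
3–7 s: v starts -6 m/s; Δx = -6·4 + ½·4·4² = 8 m; v ends 10 m/s.
7–11 s: v starts 10 m/s; Δx = 10·4 + ½·10·4² = 120 m; v ends 50 m/s.
x(11) = 4 + Σ Δx = 107.5 m.

107.5 m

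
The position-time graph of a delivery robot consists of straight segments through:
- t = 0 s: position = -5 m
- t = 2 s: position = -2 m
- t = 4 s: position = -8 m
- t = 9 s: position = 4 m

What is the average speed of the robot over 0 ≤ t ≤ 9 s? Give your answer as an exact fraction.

Average speed = (total path length)/(elapsed time); on a piecewise-linear x-t graph the path length is Σ|Δx|.
0–2 s: |Δx| = |-2 − -5| = 3 m
2–4 s: |Δx| = |-8 − -2| = 6 m
4–9 s: |Δx| = |4 − -8| = 12 m
Total path = 21 m; average speed = 21/9 = 7/3 m/s.

7/3 m/s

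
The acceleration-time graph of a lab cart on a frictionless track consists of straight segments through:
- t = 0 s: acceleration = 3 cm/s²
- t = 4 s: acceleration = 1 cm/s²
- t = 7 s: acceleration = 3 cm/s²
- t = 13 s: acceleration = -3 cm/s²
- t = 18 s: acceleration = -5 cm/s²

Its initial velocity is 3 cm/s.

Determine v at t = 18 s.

-3 cm/s

Δv equals the area under the a-t graph; then v = v₀ + Δv.
0–4 s: ½(3 + 1)(4) = 8 cm/s
4–7 s: ½(1 + 3)(3) = 6 cm/s
7–13 s: ½(3 + -3)(6) = 0 cm/s
13–18 s: ½(-3 + -5)(5) = -20 cm/s
Δv = -6 cm/s, so v(18) = 3 + (-6) = -3 cm/s.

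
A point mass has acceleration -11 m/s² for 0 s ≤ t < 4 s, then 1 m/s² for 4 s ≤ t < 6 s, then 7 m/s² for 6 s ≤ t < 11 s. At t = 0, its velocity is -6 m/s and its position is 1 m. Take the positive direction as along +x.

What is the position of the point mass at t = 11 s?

-361.5 m

On each constant-a segment, Δv = aΔt and Δx = v₀Δt + ½aΔt²; chain segment to segment.
0–4 s: v starts -6 m/s; Δx = -6·4 + ½·-11·4² = -112 m; v ends -50 m/s.
4–6 s: v starts -50 m/s; Δx = -50·2 + ½·1·2² = -98 m; v ends -48 m/s.
6–11 s: v starts -48 m/s; Δx = -48·5 + ½·7·5² = -152.5 m; v ends -13 m/s.
x(11) = 1 + Σ Δx = -361.5 m.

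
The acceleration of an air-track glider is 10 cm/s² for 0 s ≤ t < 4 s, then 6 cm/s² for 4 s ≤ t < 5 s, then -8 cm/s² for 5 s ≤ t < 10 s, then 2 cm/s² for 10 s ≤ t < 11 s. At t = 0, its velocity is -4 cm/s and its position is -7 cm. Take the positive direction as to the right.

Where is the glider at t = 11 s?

On each constant-a segment, Δv = aΔt and Δx = v₀Δt + ½aΔt²; chain segment to segment.
0–4 s: v starts -4 cm/s; Δx = -4·4 + ½·10·4² = 64 cm; v ends 36 cm/s.
4–5 s: v starts 36 cm/s; Δx = 36·1 + ½·6·1² = 39 cm; v ends 42 cm/s.
5–10 s: v starts 42 cm/s; Δx = 42·5 + ½·-8·5² = 110 cm; v ends 2 cm/s.
10–11 s: v starts 2 cm/s; Δx = 2·1 + ½·2·1² = 3 cm; v ends 4 cm/s.
x(11) = -7 + Σ Δx = 209 cm.

209 cm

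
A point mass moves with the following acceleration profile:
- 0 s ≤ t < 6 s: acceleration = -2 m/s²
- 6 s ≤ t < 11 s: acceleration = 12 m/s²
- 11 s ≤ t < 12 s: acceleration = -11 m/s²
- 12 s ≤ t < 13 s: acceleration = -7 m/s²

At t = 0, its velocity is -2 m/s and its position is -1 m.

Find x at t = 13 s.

On each constant-a segment, Δv = aΔt and Δx = v₀Δt + ½aΔt²; chain segment to segment.
0–6 s: v starts -2 m/s; Δx = -2·6 + ½·-2·6² = -48 m; v ends -14 m/s.
6–11 s: v starts -14 m/s; Δx = -14·5 + ½·12·5² = 80 m; v ends 46 m/s.
11–12 s: v starts 46 m/s; Δx = 46·1 + ½·-11·1² = 40.5 m; v ends 35 m/s.
12–13 s: v starts 35 m/s; Δx = 35·1 + ½·-7·1² = 31.5 m; v ends 28 m/s.
x(13) = -1 + Σ Δx = 103 m.

103 m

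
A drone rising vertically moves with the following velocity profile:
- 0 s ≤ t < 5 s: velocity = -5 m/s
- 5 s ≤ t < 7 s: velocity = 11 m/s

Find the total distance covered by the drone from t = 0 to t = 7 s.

47 m

Distance (not displacement) is the total path length: add the absolute areas under v-t.
0–5 s: |-5| × 5 = 25 m
5–7 s: |11| × 2 = 22 m
Total distance = 47 m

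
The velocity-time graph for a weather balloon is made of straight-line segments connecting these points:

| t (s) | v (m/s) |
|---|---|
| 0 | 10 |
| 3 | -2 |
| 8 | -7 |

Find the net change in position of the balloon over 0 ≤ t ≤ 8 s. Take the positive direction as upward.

-10.5 m

Displacement is the signed area under the v-t curve.
0–3 s: ½(10 + -2)(3) = 12 m
3–8 s: ½(-2 + -7)(5) = -22.5 m
Net displacement = -10.5 m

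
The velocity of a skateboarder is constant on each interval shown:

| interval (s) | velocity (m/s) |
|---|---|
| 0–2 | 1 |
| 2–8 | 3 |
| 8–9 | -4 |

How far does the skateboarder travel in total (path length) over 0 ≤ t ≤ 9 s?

24 m

Distance (not displacement) is the total path length: add the absolute areas under v-t.
0–2 s: |1| × 2 = 2 m
2–8 s: |3| × 6 = 18 m
8–9 s: |-4| × 1 = 4 m
Total distance = 24 m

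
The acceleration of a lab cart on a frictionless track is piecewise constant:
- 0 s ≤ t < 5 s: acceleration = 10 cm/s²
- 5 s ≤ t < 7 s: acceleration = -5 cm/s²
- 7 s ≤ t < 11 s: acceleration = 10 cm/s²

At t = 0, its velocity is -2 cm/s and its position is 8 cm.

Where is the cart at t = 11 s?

On each constant-a segment, Δv = aΔt and Δx = v₀Δt + ½aΔt²; chain segment to segment.
0–5 s: v starts -2 cm/s; Δx = -2·5 + ½·10·5² = 115 cm; v ends 48 cm/s.
5–7 s: v starts 48 cm/s; Δx = 48·2 + ½·-5·2² = 86 cm; v ends 38 cm/s.
7–11 s: v starts 38 cm/s; Δx = 38·4 + ½·10·4² = 232 cm; v ends 78 cm/s.
x(11) = 8 + Σ Δx = 441 cm.

441 cm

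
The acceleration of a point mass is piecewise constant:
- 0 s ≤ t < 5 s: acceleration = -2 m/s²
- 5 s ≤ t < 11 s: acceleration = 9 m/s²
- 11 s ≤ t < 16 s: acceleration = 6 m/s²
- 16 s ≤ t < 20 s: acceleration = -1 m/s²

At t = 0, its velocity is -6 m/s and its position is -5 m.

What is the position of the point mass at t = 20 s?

535 m

On each constant-a segment, Δv = aΔt and Δx = v₀Δt + ½aΔt²; chain segment to segment.
0–5 s: v starts -6 m/s; Δx = -6·5 + ½·-2·5² = -55 m; v ends -16 m/s.
5–11 s: v starts -16 m/s; Δx = -16·6 + ½·9·6² = 66 m; v ends 38 m/s.
11–16 s: v starts 38 m/s; Δx = 38·5 + ½·6·5² = 265 m; v ends 68 m/s.
16–20 s: v starts 68 m/s; Δx = 68·4 + ½·-1·4² = 264 m; v ends 64 m/s.
x(20) = -5 + Σ Δx = 535 m.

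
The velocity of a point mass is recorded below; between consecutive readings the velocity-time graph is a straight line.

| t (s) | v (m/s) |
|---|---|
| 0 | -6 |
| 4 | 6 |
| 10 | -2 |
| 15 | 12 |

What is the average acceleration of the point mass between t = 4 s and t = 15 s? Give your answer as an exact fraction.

6/11 m/s²

Average acceleration = Δv/Δt = (12 − 6)/(15 − 4) = 6/11 m/s².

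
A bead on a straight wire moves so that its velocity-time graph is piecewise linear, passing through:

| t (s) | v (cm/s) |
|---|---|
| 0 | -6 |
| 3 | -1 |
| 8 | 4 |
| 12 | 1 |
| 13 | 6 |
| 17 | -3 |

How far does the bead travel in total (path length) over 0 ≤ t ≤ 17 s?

42.5 cm

Total distance travelled is ∫|v| dt — sum the magnitudes of each area piece.
0–3 s: |½(-6 + -1)(3)| = 10.5 cm
3–8 s: v = 0 at t = 4 s; triangle areas 0.5 + 8 = 8.5 cm
8–12 s: |½(4 + 1)(4)| = 10 cm
12–13 s: |½(1 + 6)(1)| = 3.5 cm
13–17 s: v = 0 at t = 47/3 s; triangle areas 8 + 2 = 10 cm
Total distance = 42.5 cm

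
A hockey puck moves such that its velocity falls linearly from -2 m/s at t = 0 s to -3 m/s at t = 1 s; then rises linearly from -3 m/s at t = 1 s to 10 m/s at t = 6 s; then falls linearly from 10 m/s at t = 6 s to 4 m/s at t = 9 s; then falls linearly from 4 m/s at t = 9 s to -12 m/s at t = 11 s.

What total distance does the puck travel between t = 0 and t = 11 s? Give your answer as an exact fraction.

Total distance travelled is ∫|v| dt — sum the magnitudes of each area piece.
0–1 s: |½(-2 + -3)(1)| = 2.5 m
1–6 s: v = 0 at t = 28/13 s; triangle areas 45/26 + 250/13 = 545/26 m
6–9 s: |½(10 + 4)(3)| = 21 m
9–11 s: v = 0 at t = 9.5 s; triangle areas 1 + 9 = 10 m
Total distance = 708/13 m

708/13 m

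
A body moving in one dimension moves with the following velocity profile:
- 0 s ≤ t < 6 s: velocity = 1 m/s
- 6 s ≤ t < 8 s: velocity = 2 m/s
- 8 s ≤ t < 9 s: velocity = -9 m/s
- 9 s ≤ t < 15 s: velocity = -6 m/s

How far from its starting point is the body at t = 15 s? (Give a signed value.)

Displacement is the signed area under the v-t curve.
0–6 s: 1 × 6 = 6 m
6–8 s: 2 × 2 = 4 m
8–9 s: -9 × 1 = -9 m
9–15 s: -6 × 6 = -36 m
Net displacement = -35 m

-35 m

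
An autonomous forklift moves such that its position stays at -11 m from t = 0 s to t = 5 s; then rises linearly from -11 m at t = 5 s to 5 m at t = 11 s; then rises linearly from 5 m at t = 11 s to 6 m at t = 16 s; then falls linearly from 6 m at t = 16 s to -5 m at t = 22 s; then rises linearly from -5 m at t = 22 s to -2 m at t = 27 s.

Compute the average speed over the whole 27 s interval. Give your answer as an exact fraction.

Average speed = (total path length)/(elapsed time); on a piecewise-linear x-t graph the path length is Σ|Δx|.
0–5 s: |Δx| = |-11 − -11| = 0 m
5–11 s: |Δx| = |5 − -11| = 16 m
11–16 s: |Δx| = |6 − 5| = 1 m
16–22 s: |Δx| = |-5 − 6| = 11 m
22–27 s: |Δx| = |-2 − -5| = 3 m
Total path = 31 m; average speed = 31/27 = 31/27 m/s.

31/27 m/s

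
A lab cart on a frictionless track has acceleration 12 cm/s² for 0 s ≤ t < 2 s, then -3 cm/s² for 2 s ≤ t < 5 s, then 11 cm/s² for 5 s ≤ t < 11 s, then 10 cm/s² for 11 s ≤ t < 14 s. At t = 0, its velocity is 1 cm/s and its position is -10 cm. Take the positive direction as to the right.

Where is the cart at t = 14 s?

662.5 cm

On each constant-a segment, Δv = aΔt and Δx = v₀Δt + ½aΔt²; chain segment to segment.
0–2 s: v starts 1 cm/s; Δx = 1·2 + ½·12·2² = 26 cm; v ends 25 cm/s.
2–5 s: v starts 25 cm/s; Δx = 25·3 + ½·-3·3² = 61.5 cm; v ends 16 cm/s.
5–11 s: v starts 16 cm/s; Δx = 16·6 + ½·11·6² = 294 cm; v ends 82 cm/s.
11–14 s: v starts 82 cm/s; Δx = 82·3 + ½·10·3² = 291 cm; v ends 112 cm/s.
x(14) = -10 + Σ Δx = 662.5 cm.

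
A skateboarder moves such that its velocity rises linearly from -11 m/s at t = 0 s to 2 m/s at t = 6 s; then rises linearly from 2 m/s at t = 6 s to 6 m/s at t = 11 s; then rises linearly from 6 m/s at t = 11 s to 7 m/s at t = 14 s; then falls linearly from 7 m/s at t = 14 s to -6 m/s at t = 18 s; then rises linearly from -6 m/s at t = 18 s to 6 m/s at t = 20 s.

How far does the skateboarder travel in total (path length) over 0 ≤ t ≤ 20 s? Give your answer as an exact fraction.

Distance (not displacement) is the total path length: add the absolute areas under v-t.
0–6 s: v = 0 at t = 66/13 s; triangle areas 363/13 + 12/13 = 375/13 m
6–11 s: |½(2 + 6)(5)| = 20 m
11–14 s: |½(6 + 7)(3)| = 19.5 m
14–18 s: v = 0 at t = 210/13 s; triangle areas 98/13 + 72/13 = 170/13 m
18–20 s: v = 0 at t = 19 s; triangle areas 3 + 3 = 6 m
Total distance = 2273/26 m

2273/26 m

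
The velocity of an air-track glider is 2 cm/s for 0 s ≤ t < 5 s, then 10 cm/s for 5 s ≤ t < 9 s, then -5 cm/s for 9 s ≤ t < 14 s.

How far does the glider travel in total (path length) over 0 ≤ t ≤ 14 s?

75 cm

Distance (not displacement) is the total path length: add the absolute areas under v-t.
0–5 s: |2| × 5 = 10 cm
5–9 s: |10| × 4 = 40 cm
9–14 s: |-5| × 5 = 25 cm
Total distance = 75 cm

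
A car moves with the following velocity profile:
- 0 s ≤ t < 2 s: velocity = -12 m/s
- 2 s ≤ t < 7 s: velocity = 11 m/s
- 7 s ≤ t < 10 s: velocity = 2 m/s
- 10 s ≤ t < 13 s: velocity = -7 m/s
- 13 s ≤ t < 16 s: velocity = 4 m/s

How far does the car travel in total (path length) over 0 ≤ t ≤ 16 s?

118 m

Distance (not displacement) is the total path length: add the absolute areas under v-t.
0–2 s: |-12| × 2 = 24 m
2–7 s: |11| × 5 = 55 m
7–10 s: |2| × 3 = 6 m
10–13 s: |-7| × 3 = 21 m
13–16 s: |4| × 3 = 12 m
Total distance = 118 m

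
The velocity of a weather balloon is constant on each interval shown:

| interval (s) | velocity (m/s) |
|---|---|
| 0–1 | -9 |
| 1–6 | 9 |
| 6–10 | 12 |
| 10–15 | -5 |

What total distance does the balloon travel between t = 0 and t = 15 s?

127 m

Total distance travelled is ∫|v| dt — sum the magnitudes of each area piece.
0–1 s: |-9| × 1 = 9 m
1–6 s: |9| × 5 = 45 m
6–10 s: |12| × 4 = 48 m
10–15 s: |-5| × 5 = 25 m
Total distance = 127 m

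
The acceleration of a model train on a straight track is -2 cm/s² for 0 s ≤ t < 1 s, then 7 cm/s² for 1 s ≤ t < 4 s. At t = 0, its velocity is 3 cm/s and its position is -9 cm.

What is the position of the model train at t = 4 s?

On each constant-a segment, Δv = aΔt and Δx = v₀Δt + ½aΔt²; chain segment to segment.
0–1 s: v starts 3 cm/s; Δx = 3·1 + ½·-2·1² = 2 cm; v ends 1 cm/s.
1–4 s: v starts 1 cm/s; Δx = 1·3 + ½·7·3² = 34.5 cm; v ends 22 cm/s.
x(4) = -9 + Σ Δx = 27.5 cm.

27.5 cm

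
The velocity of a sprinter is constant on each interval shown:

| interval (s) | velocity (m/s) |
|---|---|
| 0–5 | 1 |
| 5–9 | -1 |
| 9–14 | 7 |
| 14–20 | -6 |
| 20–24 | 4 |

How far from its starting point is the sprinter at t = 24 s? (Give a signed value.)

16 m

Displacement is the signed area under the v-t curve.
0–5 s: 1 × 5 = 5 m
5–9 s: -1 × 4 = -4 m
9–14 s: 7 × 5 = 35 m
14–20 s: -6 × 6 = -36 m
20–24 s: 4 × 4 = 16 m
Net displacement = 16 m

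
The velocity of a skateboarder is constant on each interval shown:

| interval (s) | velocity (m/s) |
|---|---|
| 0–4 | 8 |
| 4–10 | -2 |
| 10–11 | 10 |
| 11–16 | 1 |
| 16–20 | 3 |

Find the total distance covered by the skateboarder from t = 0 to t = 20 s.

Distance (not displacement) is the total path length: add the absolute areas under v-t.
0–4 s: |8| × 4 = 32 m
4–10 s: |-2| × 6 = 12 m
10–11 s: |10| × 1 = 10 m
11–16 s: |1| × 5 = 5 m
16–20 s: |3| × 4 = 12 m
Total distance = 71 m

71 m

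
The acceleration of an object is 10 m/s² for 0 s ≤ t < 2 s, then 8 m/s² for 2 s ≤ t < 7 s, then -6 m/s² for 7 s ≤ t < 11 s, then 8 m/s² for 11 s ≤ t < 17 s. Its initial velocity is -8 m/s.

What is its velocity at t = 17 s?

76 m/s

Δv equals the area under the a-t graph; then v = v₀ + Δv.
0–2 s: 10 × 2 = 20 m/s
2–7 s: 8 × 5 = 40 m/s
7–11 s: -6 × 4 = -24 m/s
11–17 s: 8 × 6 = 48 m/s
Δv = 84 m/s, so v(17) = -8 + (84) = 76 m/s.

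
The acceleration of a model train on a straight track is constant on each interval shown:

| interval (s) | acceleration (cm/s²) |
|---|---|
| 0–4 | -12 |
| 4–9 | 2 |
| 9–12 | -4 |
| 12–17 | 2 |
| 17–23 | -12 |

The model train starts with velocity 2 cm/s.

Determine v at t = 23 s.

Δv equals the area under the a-t graph; then v = v₀ + Δv.
0–4 s: -12 × 4 = -48 cm/s
4–9 s: 2 × 5 = 10 cm/s
9–12 s: -4 × 3 = -12 cm/s
12–17 s: 2 × 5 = 10 cm/s
17–23 s: -12 × 6 = -72 cm/s
Δv = -112 cm/s, so v(23) = 2 + (-112) = -110 cm/s.

-110 cm/s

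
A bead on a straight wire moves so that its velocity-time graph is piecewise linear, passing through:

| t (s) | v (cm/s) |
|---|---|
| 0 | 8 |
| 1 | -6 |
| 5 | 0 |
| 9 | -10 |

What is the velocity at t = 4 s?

On 1–5 s the graph is linear from -6 to 0 cm/s: v(4) = -6 + (0 − -6)·(4 − 1)/(5 − 1) = -1.5 cm/s.

-1.5 cm/s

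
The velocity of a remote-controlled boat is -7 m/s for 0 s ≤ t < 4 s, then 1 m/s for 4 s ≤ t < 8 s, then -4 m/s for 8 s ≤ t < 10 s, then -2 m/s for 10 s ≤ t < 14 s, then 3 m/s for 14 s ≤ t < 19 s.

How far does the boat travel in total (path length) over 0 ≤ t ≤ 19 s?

63 m

Distance (not displacement) is the total path length: add the absolute areas under v-t.
0–4 s: |-7| × 4 = 28 m
4–8 s: |1| × 4 = 4 m
8–10 s: |-4| × 2 = 8 m
10–14 s: |-2| × 4 = 8 m
14–19 s: |3| × 5 = 15 m
Total distance = 63 m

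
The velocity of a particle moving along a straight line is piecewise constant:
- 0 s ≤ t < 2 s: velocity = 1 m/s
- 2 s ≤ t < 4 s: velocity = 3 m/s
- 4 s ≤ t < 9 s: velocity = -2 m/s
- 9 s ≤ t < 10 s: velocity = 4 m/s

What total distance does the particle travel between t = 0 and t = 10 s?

Total distance travelled is ∫|v| dt — sum the magnitudes of each area piece.
0–2 s: |1| × 2 = 2 m
2–4 s: |3| × 2 = 6 m
4–9 s: |-2| × 5 = 10 m
9–10 s: |4| × 1 = 4 m
Total distance = 22 m

22 m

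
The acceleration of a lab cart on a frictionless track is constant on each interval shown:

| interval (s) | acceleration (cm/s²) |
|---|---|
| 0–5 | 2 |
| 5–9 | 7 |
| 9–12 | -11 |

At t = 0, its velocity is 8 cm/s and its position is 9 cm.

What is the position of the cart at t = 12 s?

290.5 cm

On each constant-a segment, Δv = aΔt and Δx = v₀Δt + ½aΔt²; chain segment to segment.
0–5 s: v starts 8 cm/s; Δx = 8·5 + ½·2·5² = 65 cm; v ends 18 cm/s.
5–9 s: v starts 18 cm/s; Δx = 18·4 + ½·7·4² = 128 cm; v ends 46 cm/s.
9–12 s: v starts 46 cm/s; Δx = 46·3 + ½·-11·3² = 88.5 cm; v ends 13 cm/s.
x(12) = 9 + Σ Δx = 290.5 cm.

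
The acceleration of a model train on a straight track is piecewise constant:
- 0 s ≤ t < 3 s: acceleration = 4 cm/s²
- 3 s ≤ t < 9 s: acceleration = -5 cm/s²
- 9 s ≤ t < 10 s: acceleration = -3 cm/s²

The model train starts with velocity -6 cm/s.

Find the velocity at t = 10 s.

Δv equals the area under the a-t graph; then v = v₀ + Δv.
0–3 s: 4 × 3 = 12 cm/s
3–9 s: -5 × 6 = -30 cm/s
9–10 s: -3 × 1 = -3 cm/s
Δv = -21 cm/s, so v(10) = -6 + (-21) = -27 cm/s.

-27 cm/s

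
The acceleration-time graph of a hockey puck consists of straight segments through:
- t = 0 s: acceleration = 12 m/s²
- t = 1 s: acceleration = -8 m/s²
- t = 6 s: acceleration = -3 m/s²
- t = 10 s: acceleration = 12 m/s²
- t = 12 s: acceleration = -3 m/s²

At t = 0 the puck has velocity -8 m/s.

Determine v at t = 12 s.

Δv equals the area under the a-t graph; then v = v₀ + Δv.
0–1 s: ½(12 + -8)(1) = 2 m/s
1–6 s: ½(-8 + -3)(5) = -27.5 m/s
6–10 s: ½(-3 + 12)(4) = 18 m/s
10–12 s: ½(12 + -3)(2) = 9 m/s
Δv = 1.5 m/s, so v(12) = -8 + (1.5) = -6.5 m/s.

-6.5 m/s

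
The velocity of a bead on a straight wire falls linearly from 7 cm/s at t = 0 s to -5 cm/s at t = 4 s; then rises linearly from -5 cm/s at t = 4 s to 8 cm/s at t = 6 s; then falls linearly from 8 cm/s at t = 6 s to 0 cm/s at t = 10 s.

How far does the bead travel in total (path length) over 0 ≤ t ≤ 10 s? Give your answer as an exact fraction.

Total distance travelled is ∫|v| dt — sum the magnitudes of each area piece.
0–4 s: v = 0 at t = 7/3 s; triangle areas 49/6 + 25/6 = 37/3 cm
4–6 s: v = 0 at t = 62/13 s; triangle areas 25/13 + 64/13 = 89/13 cm
6–10 s: |½(8 + 0)(4)| = 16 cm
Total distance = 1372/39 cm

1372/39 cm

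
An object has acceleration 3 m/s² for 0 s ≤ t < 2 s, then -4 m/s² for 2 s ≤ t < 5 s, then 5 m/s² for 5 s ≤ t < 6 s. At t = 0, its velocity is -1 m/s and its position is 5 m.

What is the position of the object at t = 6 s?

On each constant-a segment, Δv = aΔt and Δx = v₀Δt + ½aΔt²; chain segment to segment.
0–2 s: v starts -1 m/s; Δx = -1·2 + ½·3·2² = 4 m; v ends 5 m/s.
2–5 s: v starts 5 m/s; Δx = 5·3 + ½·-4·3² = -3 m; v ends -7 m/s.
5–6 s: v starts -7 m/s; Δx = -7·1 + ½·5·1² = -4.5 m; v ends -2 m/s.
x(6) = 5 + Σ Δx = 1.5 m.

1.5 m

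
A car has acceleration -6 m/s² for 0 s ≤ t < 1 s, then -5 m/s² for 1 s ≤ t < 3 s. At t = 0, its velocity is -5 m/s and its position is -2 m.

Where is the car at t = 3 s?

On each constant-a segment, Δv = aΔt and Δx = v₀Δt + ½aΔt²; chain segment to segment.
0–1 s: v starts -5 m/s; Δx = -5·1 + ½·-6·1² = -8 m; v ends -11 m/s.
1–3 s: v starts -11 m/s; Δx = -11·2 + ½·-5·2² = -32 m; v ends -21 m/s.
x(3) = -2 + Σ Δx = -42 m.

-42 m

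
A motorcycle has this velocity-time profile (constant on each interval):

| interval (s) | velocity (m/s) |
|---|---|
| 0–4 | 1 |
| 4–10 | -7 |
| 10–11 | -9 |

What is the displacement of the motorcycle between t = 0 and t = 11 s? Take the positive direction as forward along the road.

Displacement is the signed area under the v-t curve.
0–4 s: 1 × 4 = 4 m
4–10 s: -7 × 6 = -42 m
10–11 s: -9 × 1 = -9 m
Net displacement = -47 m

-47 m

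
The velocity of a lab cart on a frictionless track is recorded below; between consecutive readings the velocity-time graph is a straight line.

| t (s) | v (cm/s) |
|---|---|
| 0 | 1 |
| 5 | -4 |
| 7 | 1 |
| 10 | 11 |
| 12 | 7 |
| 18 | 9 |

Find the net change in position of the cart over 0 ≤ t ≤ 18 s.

73.5 cm

Net displacement equals the area under the velocity-time graph (areas below the axis count negative).
0–5 s: ½(1 + -4)(5) = -7.5 cm
5–7 s: ½(-4 + 1)(2) = -3 cm
7–10 s: ½(1 + 11)(3) = 18 cm
10–12 s: ½(11 + 7)(2) = 18 cm
12–18 s: ½(7 + 9)(6) = 48 cm
Net displacement = 73.5 cm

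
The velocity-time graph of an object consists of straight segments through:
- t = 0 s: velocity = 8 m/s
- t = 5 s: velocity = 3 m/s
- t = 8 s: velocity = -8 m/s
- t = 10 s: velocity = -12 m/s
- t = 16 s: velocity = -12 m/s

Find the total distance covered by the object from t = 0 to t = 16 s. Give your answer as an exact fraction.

Distance (not displacement) is the total path length: add the absolute areas under v-t.
0–5 s: |½(8 + 3)(5)| = 27.5 m
5–8 s: v = 0 at t = 64/11 s; triangle areas 27/22 + 96/11 = 219/22 m
8–10 s: |½(-8 + -12)(2)| = 20 m
10–16 s: |-12| × 6 = 72 m
Total distance = 1424/11 m

1424/11 m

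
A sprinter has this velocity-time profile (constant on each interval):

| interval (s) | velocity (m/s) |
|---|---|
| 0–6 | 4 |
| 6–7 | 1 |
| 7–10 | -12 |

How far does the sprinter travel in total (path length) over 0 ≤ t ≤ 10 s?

Total distance travelled is ∫|v| dt — sum the magnitudes of each area piece.
0–6 s: |4| × 6 = 24 m
6–7 s: |1| × 1 = 1 m
7–10 s: |-12| × 3 = 36 m
Total distance = 61 m

61 m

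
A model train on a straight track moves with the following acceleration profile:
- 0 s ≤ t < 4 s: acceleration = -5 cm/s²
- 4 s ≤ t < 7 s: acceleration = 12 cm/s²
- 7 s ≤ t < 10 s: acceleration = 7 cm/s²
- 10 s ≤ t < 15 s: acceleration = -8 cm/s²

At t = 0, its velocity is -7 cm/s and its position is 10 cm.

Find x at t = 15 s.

On each constant-a segment, Δv = aΔt and Δx = v₀Δt + ½aΔt²; chain segment to segment.
0–4 s: v starts -7 cm/s; Δx = -7·4 + ½·-5·4² = -68 cm; v ends -27 cm/s.
4–7 s: v starts -27 cm/s; Δx = -27·3 + ½·12·3² = -27 cm; v ends 9 cm/s.
7–10 s: v starts 9 cm/s; Δx = 9·3 + ½·7·3² = 58.5 cm; v ends 30 cm/s.
10–15 s: v starts 30 cm/s; Δx = 30·5 + ½·-8·5² = 50 cm; v ends -10 cm/s.
x(15) = 10 + Σ Δx = 23.5 cm.

23.5 cm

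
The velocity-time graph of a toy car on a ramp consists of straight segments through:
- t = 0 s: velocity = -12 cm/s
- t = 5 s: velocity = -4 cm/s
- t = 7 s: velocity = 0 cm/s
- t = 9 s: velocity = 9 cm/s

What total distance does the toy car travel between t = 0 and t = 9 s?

53 cm

Total distance travelled is ∫|v| dt — sum the magnitudes of each area piece.
0–5 s: |½(-12 + -4)(5)| = 40 cm
5–7 s: |½(-4 + 0)(2)| = 4 cm
7–9 s: |½(0 + 9)(2)| = 9 cm
Total distance = 53 cm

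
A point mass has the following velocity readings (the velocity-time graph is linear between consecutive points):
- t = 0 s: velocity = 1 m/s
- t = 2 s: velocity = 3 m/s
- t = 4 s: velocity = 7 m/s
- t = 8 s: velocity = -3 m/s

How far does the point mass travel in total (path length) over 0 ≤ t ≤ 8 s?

Total distance travelled is ∫|v| dt — sum the magnitudes of each area piece.
0–2 s: |½(1 + 3)(2)| = 4 m
2–4 s: |½(3 + 7)(2)| = 10 m
4–8 s: v = 0 at t = 6.8 s; triangle areas 9.8 + 1.8 = 11.6 m
Total distance = 25.6 m

25.6 m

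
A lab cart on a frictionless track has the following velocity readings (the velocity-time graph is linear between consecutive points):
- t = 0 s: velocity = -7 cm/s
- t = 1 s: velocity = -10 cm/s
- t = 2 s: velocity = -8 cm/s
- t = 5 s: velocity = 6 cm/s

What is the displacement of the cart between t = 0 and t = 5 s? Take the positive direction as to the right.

-20.5 cm

Net displacement equals the area under the velocity-time graph (areas below the axis count negative).
0–1 s: ½(-7 + -10)(1) = -8.5 cm
1–2 s: ½(-10 + -8)(1) = -9 cm
2–5 s: ½(-8 + 6)(3) = -3 cm
Net displacement = -20.5 cm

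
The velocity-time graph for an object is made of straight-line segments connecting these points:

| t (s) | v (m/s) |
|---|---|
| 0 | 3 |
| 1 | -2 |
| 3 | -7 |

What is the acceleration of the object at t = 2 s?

Acceleration is the slope of the v-t graph on 1–3 s: (-7 − -2)/(3 − 1) = -2.5 m/s².

-2.5 m/s²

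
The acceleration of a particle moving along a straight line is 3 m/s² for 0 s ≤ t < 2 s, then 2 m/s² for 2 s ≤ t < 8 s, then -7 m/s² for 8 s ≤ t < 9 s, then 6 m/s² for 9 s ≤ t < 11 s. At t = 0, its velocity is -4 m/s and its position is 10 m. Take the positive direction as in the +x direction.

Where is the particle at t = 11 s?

92.5 m

On each constant-a segment, Δv = aΔt and Δx = v₀Δt + ½aΔt²; chain segment to segment.
0–2 s: v starts -4 m/s; Δx = -4·2 + ½·3·2² = -2 m; v ends 2 m/s.
2–8 s: v starts 2 m/s; Δx = 2·6 + ½·2·6² = 48 m; v ends 14 m/s.
8–9 s: v starts 14 m/s; Δx = 14·1 + ½·-7·1² = 10.5 m; v ends 7 m/s.
9–11 s: v starts 7 m/s; Δx = 7·2 + ½·6·2² = 26 m; v ends 19 m/s.
x(11) = 10 + Σ Δx = 92.5 m.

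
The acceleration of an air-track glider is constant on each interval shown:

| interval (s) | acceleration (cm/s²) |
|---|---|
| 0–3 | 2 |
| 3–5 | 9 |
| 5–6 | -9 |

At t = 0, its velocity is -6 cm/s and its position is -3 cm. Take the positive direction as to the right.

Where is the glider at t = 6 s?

19.5 cm

On each constant-a segment, Δv = aΔt and Δx = v₀Δt + ½aΔt²; chain segment to segment.
0–3 s: v starts -6 cm/s; Δx = -6·3 + ½·2·3² = -9 cm; v ends 0 cm/s.
3–5 s: v starts 0 cm/s; Δx = 0·2 + ½·9·2² = 18 cm; v ends 18 cm/s.
5–6 s: v starts 18 cm/s; Δx = 18·1 + ½·-9·1² = 13.5 cm; v ends 9 cm/s.
x(6) = -3 + Σ Δx = 19.5 cm.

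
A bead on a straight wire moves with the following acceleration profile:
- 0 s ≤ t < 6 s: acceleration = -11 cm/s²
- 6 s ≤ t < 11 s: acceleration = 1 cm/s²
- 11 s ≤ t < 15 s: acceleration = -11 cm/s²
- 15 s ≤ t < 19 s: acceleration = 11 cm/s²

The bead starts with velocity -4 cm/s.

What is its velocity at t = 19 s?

Δv equals the area under the a-t graph; then v = v₀ + Δv.
0–6 s: -11 × 6 = -66 cm/s
6–11 s: 1 × 5 = 5 cm/s
11–15 s: -11 × 4 = -44 cm/s
15–19 s: 11 × 4 = 44 cm/s
Δv = -61 cm/s, so v(19) = -4 + (-61) = -65 cm/s.

-65 cm/s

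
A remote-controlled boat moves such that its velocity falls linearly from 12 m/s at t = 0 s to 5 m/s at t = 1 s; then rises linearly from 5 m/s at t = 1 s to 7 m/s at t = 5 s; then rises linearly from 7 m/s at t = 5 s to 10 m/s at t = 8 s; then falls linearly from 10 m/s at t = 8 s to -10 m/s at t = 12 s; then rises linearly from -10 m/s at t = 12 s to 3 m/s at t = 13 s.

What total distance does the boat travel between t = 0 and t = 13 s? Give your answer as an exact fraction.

Total distance travelled is ∫|v| dt — sum the magnitudes of each area piece.
0–1 s: |½(12 + 5)(1)| = 8.5 m
1–5 s: |½(5 + 7)(4)| = 24 m
5–8 s: |½(7 + 10)(3)| = 25.5 m
8–12 s: v = 0 at t = 10 s; triangle areas 10 + 10 = 20 m
12–13 s: v = 0 at t = 166/13 s; triangle areas 50/13 + 9/26 = 109/26 m
Total distance = 2137/26 m

2137/26 m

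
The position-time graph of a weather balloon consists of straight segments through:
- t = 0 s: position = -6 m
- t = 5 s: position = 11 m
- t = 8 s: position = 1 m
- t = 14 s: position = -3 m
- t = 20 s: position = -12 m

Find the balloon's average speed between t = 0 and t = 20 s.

Average speed = (total path length)/(elapsed time); on a piecewise-linear x-t graph the path length is Σ|Δx|.
0–5 s: |Δx| = |11 − -6| = 17 m
5–8 s: |Δx| = |1 − 11| = 10 m
8–14 s: |Δx| = |-3 − 1| = 4 m
14–20 s: |Δx| = |-12 − -3| = 9 m
Total path = 40 m; average speed = 40/20 = 2 m/s.

2 m/s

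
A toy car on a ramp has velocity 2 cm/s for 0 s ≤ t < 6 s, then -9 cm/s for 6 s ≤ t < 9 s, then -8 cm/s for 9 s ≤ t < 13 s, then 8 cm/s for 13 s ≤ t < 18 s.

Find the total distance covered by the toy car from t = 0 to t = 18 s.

111 cm

Total distance travelled is ∫|v| dt — sum the magnitudes of each area piece.
0–6 s: |2| × 6 = 12 cm
6–9 s: |-9| × 3 = 27 cm
9–13 s: |-8| × 4 = 32 cm
13–18 s: |8| × 5 = 40 cm
Total distance = 111 cm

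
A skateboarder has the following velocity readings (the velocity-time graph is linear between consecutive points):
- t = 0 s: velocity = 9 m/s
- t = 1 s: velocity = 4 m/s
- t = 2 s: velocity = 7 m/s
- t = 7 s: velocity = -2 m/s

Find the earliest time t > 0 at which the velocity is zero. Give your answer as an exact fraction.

t = 53/9 s

v changes sign on 2–7 s (from 7 to -2); the graph is linear there, so v = 0 at t = 2 + (-7)·(7 − 2)/(-2 − 7) = 53/9 s.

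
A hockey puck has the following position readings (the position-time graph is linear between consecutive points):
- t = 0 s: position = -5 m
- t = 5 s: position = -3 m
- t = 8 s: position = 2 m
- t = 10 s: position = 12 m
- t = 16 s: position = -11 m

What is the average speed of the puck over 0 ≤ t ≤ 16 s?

2.5 m/s

Average speed = (total path length)/(elapsed time); on a piecewise-linear x-t graph the path length is Σ|Δx|.
0–5 s: |Δx| = |-3 − -5| = 2 m
5–8 s: |Δx| = |2 − -3| = 5 m
8–10 s: |Δx| = |12 − 2| = 10 m
10–16 s: |Δx| = |-11 − 12| = 23 m
Total path = 40 m; average speed = 40/16 = 2.5 m/s.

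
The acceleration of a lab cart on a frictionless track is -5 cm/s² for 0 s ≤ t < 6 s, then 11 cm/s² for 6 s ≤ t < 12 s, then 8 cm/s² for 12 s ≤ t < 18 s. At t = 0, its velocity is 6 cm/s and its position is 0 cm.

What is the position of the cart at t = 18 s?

On each constant-a segment, Δv = aΔt and Δx = v₀Δt + ½aΔt²; chain segment to segment.
0–6 s: v starts 6 cm/s; Δx = 6·6 + ½·-5·6² = -54 cm; v ends -24 cm/s.
6–12 s: v starts -24 cm/s; Δx = -24·6 + ½·11·6² = 54 cm; v ends 42 cm/s.
12–18 s: v starts 42 cm/s; Δx = 42·6 + ½·8·6² = 396 cm; v ends 90 cm/s.
x(18) = 0 + Σ Δx = 396 cm.

396 cm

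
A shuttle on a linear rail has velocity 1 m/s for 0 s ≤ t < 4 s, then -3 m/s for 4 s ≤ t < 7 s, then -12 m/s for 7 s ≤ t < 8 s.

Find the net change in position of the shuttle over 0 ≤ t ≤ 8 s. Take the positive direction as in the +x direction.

Net displacement equals the area under the velocity-time graph (areas below the axis count negative).
0–4 s: 1 × 4 = 4 m
4–7 s: -3 × 3 = -9 m
7–8 s: -12 × 1 = -12 m
Net displacement = -17 m

-17 m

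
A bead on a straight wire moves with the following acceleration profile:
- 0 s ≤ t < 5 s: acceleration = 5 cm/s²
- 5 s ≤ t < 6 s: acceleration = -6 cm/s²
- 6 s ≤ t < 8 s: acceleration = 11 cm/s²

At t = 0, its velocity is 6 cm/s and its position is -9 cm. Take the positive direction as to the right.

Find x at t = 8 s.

On each constant-a segment, Δv = aΔt and Δx = v₀Δt + ½aΔt²; chain segment to segment.
0–5 s: v starts 6 cm/s; Δx = 6·5 + ½·5·5² = 92.5 cm; v ends 31 cm/s.
5–6 s: v starts 31 cm/s; Δx = 31·1 + ½·-6·1² = 28 cm; v ends 25 cm/s.
6–8 s: v starts 25 cm/s; Δx = 25·2 + ½·11·2² = 72 cm; v ends 47 cm/s.
x(8) = -9 + Σ Δx = 183.5 cm.

183.5 cm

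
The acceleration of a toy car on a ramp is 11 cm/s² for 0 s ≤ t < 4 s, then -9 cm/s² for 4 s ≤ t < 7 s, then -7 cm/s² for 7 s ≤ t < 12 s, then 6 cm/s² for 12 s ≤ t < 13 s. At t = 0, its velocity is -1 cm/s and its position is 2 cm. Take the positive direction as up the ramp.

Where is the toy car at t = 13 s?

On each constant-a segment, Δv = aΔt and Δx = v₀Δt + ½aΔt²; chain segment to segment.
0–4 s: v starts -1 cm/s; Δx = -1·4 + ½·11·4² = 84 cm; v ends 43 cm/s.
4–7 s: v starts 43 cm/s; Δx = 43·3 + ½·-9·3² = 88.5 cm; v ends 16 cm/s.
7–12 s: v starts 16 cm/s; Δx = 16·5 + ½·-7·5² = -7.5 cm; v ends -19 cm/s.
12–13 s: v starts -19 cm/s; Δx = -19·1 + ½·6·1² = -16 cm; v ends -13 cm/s.
x(13) = 2 + Σ Δx = 151 cm.

151 cm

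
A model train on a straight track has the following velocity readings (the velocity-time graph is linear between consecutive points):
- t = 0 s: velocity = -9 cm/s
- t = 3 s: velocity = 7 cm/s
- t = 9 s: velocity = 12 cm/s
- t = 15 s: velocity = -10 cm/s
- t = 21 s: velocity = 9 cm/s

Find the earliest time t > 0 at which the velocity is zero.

v changes sign on 0–3 s (from -9 to 7); the graph is linear there, so v = 0 at t = 0 + (9)·(3 − 0)/(7 − -9) = 1.6875 s.

t = 1.6875 s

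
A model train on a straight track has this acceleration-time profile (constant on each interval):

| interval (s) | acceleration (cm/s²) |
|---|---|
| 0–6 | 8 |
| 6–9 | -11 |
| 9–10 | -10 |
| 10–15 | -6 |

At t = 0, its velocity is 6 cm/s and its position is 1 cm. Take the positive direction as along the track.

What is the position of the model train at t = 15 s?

On each constant-a segment, Δv = aΔt and Δx = v₀Δt + ½aΔt²; chain segment to segment.
0–6 s: v starts 6 cm/s; Δx = 6·6 + ½·8·6² = 180 cm; v ends 54 cm/s.
6–9 s: v starts 54 cm/s; Δx = 54·3 + ½·-11·3² = 112.5 cm; v ends 21 cm/s.
9–10 s: v starts 21 cm/s; Δx = 21·1 + ½·-10·1² = 16 cm; v ends 11 cm/s.
10–15 s: v starts 11 cm/s; Δx = 11·5 + ½·-6·5² = -20 cm; v ends -19 cm/s.
x(15) = 1 + Σ Δx = 289.5 cm.

289.5 cm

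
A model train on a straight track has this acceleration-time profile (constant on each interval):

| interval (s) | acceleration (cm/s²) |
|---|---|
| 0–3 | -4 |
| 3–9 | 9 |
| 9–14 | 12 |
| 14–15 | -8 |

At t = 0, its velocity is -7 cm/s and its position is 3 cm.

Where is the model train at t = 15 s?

On each constant-a segment, Δv = aΔt and Δx = v₀Δt + ½aΔt²; chain segment to segment.
0–3 s: v starts -7 cm/s; Δx = -7·3 + ½·-4·3² = -39 cm; v ends -19 cm/s.
3–9 s: v starts -19 cm/s; Δx = -19·6 + ½·9·6² = 48 cm; v ends 35 cm/s.
9–14 s: v starts 35 cm/s; Δx = 35·5 + ½·12·5² = 325 cm; v ends 95 cm/s.
14–15 s: v starts 95 cm/s; Δx = 95·1 + ½·-8·1² = 91 cm; v ends 87 cm/s.
x(15) = 3 + Σ Δx = 428 cm.

428 cm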